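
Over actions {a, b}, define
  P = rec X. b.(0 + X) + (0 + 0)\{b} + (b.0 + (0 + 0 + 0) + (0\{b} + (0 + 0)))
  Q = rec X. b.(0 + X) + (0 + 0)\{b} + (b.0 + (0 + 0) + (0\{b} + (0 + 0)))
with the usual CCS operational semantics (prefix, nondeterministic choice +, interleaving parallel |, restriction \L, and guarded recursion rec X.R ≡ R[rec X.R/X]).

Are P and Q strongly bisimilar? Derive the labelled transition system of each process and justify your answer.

Reachable graph of P (3 states):
  u0 = rec X. b.(0 + X) + (0 + 0)\{b} + (b.0 + (0 + 0 + 0) + (0\{b} + (0 + 0))) :: —b→ u1, —b→ u2
  u1 = 0 :: ·
  u2 = 0 + (rec X. b.(0 + X) + (0 + 0)\{b} + (b.0 + (0 + 0 + 0) + (0\{b} + (0 + 0)))) :: —b→ u1, —b→ u2
Reachable graph of Q (3 states):
  v0 = rec X. b.(0 + X) + (0 + 0)\{b} + (b.0 + (0 + 0) + (0\{b} + (0 + 0))) :: —b→ v1, —b→ v2
  v1 = 0 :: ·
  v2 = 0 + (rec X. b.(0 + X) + (0 + 0)\{b} + (b.0 + (0 + 0) + (0\{b} + (0 + 0)))) :: —b→ v1, —b→ v2
Bisimilarity quotient blocks:
  B0 = {u0, u2, v0, v2}
  B1 = {u1, v1}
u0 ∈ B0, v0 ∈ B0 → same block

YES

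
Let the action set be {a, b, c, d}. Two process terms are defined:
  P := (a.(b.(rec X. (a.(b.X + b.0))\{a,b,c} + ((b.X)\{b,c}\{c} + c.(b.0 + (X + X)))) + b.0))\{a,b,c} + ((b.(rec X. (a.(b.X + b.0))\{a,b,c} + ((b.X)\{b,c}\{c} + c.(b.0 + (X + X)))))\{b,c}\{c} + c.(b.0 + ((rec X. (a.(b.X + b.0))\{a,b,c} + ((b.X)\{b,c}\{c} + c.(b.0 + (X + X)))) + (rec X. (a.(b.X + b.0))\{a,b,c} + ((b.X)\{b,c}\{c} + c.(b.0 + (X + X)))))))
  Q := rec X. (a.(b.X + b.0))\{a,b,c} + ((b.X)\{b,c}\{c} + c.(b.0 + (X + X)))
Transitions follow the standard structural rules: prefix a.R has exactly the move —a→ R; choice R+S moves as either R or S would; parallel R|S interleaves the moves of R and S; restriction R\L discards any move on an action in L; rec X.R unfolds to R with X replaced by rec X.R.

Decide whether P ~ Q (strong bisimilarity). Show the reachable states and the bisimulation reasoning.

LTS(P): 3 reachable states
  m0 = (a.(b.(rec X. (a.(b.X + b.0))\{a,b,c} + ((b.X)\{b,c}\{c} + c.(b.0 + (X + X)))) + b.0))\{a,b,c} + ((b.(rec X. (a.(b.X + b.0))\{a,b,c} + ((b.X)\{b,c}\{c} + c.(b.0 + (X + X)))))\{b,c}\{c} + c.(b.0 + ((rec X. (a.(b.X + b.0))\{a,b,c} + ((b.X)\{b,c}\{c} + c.(b.0 + (X + X)))) + (rec X. (a.(b.X + b.0))\{a,b,c} + ((b.X)\{b,c}\{c} + c.(b.0 + (X + X))))))) has moves —c→ m1
  m1 = b.0 + ((rec X. (a.(b.X + b.0))\{a,b,c} + ((b.X)\{b,c}\{c} + c.(b.0 + (X + X)))) + (rec X. (a.(b.X + b.0))\{a,b,c} + ((b.X)\{b,c}\{c} + c.(b.0 + (X + X))))) has moves —b→ m2, —c→ m1
  m2 = 0 has moves stopped
LTS(Q): 3 reachable states
  n0 = rec X. (a.(b.X + b.0))\{a,b,c} + ((b.X)\{b,c}\{c} + c.(b.0 + (X + X))) has moves —c→ n1
  n1 = b.0 + ((rec X. (a.(b.X + b.0))\{a,b,c} + ((b.X)\{b,c}\{c} + c.(b.0 + (X + X)))) + (rec X. (a.(b.X + b.0))\{a,b,c} + ((b.X)\{b,c}\{c} + c.(b.0 + (X + X))))) has moves —b→ n2, —c→ n1
  n2 = 0 has moves stopped
Bisimilarity quotient blocks:
  B0 = {m0, n0}
  B1 = {m1, n1}
  B2 = {m2, n2}
m0 ∈ B0, n0 ∈ B0 → same block

bisimilar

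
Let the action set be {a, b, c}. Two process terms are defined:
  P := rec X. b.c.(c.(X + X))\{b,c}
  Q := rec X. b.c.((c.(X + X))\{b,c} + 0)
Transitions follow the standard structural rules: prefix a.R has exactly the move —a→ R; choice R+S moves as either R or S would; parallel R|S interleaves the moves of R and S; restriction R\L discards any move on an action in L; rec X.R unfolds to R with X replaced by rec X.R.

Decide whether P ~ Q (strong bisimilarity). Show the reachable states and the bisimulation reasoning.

P ~ Q

P's transition system — 3 states:
  u0 = rec X. b.c.(c.(X + X))\{b,c} has moves =b=> u1
  u1 = c.(c.((rec X. b.c.(c.(X + X))\{b,c}) + (rec X. b.c.(c.(X + X))\{b,c})))\{b,c} has moves =c=> u2
  u2 = (c.((rec X. b.c.(c.(X + X))\{b,c}) + (rec X. b.c.(c.(X + X))\{b,c})))\{b,c} has moves (no moves)
Q's transition system — 3 states:
  v0 = rec X. b.c.((c.(X + X))\{b,c} + 0) has moves =b=> v1
  v1 = c.((c.((rec X. b.c.((c.(X + X))\{b,c} + 0)) + (rec X. b.c.((c.(X + X))\{b,c} + 0))))\{b,c} + 0) has moves =c=> v2
  v2 = (c.((rec X. b.c.((c.(X + X))\{b,c} + 0)) + (rec X. b.c.((c.(X + X))\{b,c} + 0))))\{b,c} + 0 has moves (no moves)
Bisimilarity quotient blocks:
  B0 = {u0, v0}
  B1 = {u1, v1}
  B2 = {u2, v2}
u0 ∈ B0, v0 ∈ B0 → same block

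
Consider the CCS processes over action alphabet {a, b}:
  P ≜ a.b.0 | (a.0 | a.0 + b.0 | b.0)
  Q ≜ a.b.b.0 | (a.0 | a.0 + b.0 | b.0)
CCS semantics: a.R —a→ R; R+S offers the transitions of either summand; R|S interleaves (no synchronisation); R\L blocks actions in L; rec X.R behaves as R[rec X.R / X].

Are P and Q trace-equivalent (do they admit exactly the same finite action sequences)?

trace-distinct — witness ⟨aabb⟩

P's transition system — 18 states:
  p0 = a.b.0 | (a.0 | a.0 + b.0 | b.0) has moves --a--▸ p1, --a--▸ p2, --a--▸ p3, --b--▸ p4, --b--▸ p5
  p1 = a.b.0 | (0 | a.0) has moves --a--▸ p6, --a--▸ p7
  p2 = a.b.0 | (a.0 | 0) has moves --a--▸ p6, --a--▸ p8
  p3 = b.0 | (a.0 | a.0 + b.0 | b.0) has moves --a--▸ p7, --a--▸ p8, --b--▸ p10, --b--▸ p11, --b--▸ p9
  p4 = a.b.0 | (0 | b.0) has moves --a--▸ p10, --b--▸ p6
  p5 = a.b.0 | (b.0 | 0) has moves --a--▸ p11, --b--▸ p6
  p6 = a.b.0 | (0 | 0) has moves --a--▸ p12
  p7 = b.0 | (0 | a.0) has moves --a--▸ p12, --b--▸ p13
  p8 = b.0 | (a.0 | 0) has moves --a--▸ p12, --b--▸ p14
  p9 = 0 | (a.0 | a.0 + b.0 | b.0) has moves --a--▸ p13, --a--▸ p14, --b--▸ p15, --b--▸ p16
  p10 = b.0 | (0 | b.0) has moves --b--▸ p12, --b--▸ p15
  p11 = b.0 | (b.0 | 0) has moves --b--▸ p12, --b--▸ p16
  p12 = b.0 | (0 | 0) has moves --b--▸ p17
  p13 = 0 | (0 | a.0) has moves --a--▸ p17
  p14 = 0 | (a.0 | 0) has moves --a--▸ p17
  p15 = 0 | (0 | b.0) has moves --b--▸ p17
  p16 = 0 | (b.0 | 0) has moves --b--▸ p17
  p17 = 0 | (0 | 0) has moves ∅
Q's transition system — 24 states:
  q0 = a.b.b.0 | (a.0 | a.0 + b.0 | b.0) has moves --a--▸ q1, --a--▸ q2, --a--▸ q3, --b--▸ q4, --b--▸ q5
  q1 = a.b.b.0 | (0 | a.0) has moves --a--▸ q6, --a--▸ q7
  q2 = a.b.b.0 | (a.0 | 0) has moves --a--▸ q6, --a--▸ q8
  q3 = b.b.0 | (a.0 | a.0 + b.0 | b.0) has moves --a--▸ q7, --a--▸ q8, --b--▸ q10, --b--▸ q11, --b--▸ q9
  q4 = a.b.b.0 | (0 | b.0) has moves --a--▸ q10, --b--▸ q6
  q5 = a.b.b.0 | (b.0 | 0) has moves --a--▸ q11, --b--▸ q6
  q6 = a.b.b.0 | (0 | 0) has moves --a--▸ q12
  q7 = b.b.0 | (0 | a.0) has moves --a--▸ q12, --b--▸ q13
  q8 = b.b.0 | (a.0 | 0) has moves --a--▸ q12, --b--▸ q14
  q9 = b.0 | (a.0 | a.0 + b.0 | b.0) has moves --a--▸ q13, --a--▸ q14, --b--▸ q15, --b--▸ q16, --b--▸ q17
  q10 = b.b.0 | (0 | b.0) has moves --b--▸ q12, --b--▸ q16
  q11 = b.b.0 | (b.0 | 0) has moves --b--▸ q12, --b--▸ q17
  q12 = b.b.0 | (0 | 0) has moves --b--▸ q18
  q13 = b.0 | (0 | a.0) has moves --a--▸ q18, --b--▸ q19
  q14 = b.0 | (a.0 | 0) has moves --a--▸ q18, --b--▸ q20
  q15 = 0 | (a.0 | a.0 + b.0 | b.0) has moves --a--▸ q19, --a--▸ q20, --b--▸ q21, --b--▸ q22
  q16 = b.0 | (0 | b.0) has moves --b--▸ q18, --b--▸ q21
  q17 = b.0 | (b.0 | 0) has moves --b--▸ q18, --b--▸ q22
  q18 = b.0 | (0 | 0) has moves --b--▸ q23
  q19 = 0 | (0 | a.0) has moves --a--▸ q23
  q20 = 0 | (a.0 | 0) has moves --a--▸ q23
  q21 = 0 | (0 | b.0) has moves --b--▸ q23
  q22 = 0 | (b.0 | 0) has moves --b--▸ q23
  q23 = 0 | (0 | 0) has moves ∅
Trace ⟨aabb⟩ through Q, begin at {q0}:
  step 1 (a): {q1, q2, q3}
  step 2 (a): {q6, q7, q8}
  step 3 (b): {q13, q14}
  step 4 (b): {q19, q20}
  Q completes σ.
Trace ⟨aabb⟩ through P, begin at {p0}:
  step 1 (a): {p1, p2, p3}
  step 2 (a): {p6, p7, p8}
  step 3 (b): {p13, p14}
  step 4 (b): no successor for P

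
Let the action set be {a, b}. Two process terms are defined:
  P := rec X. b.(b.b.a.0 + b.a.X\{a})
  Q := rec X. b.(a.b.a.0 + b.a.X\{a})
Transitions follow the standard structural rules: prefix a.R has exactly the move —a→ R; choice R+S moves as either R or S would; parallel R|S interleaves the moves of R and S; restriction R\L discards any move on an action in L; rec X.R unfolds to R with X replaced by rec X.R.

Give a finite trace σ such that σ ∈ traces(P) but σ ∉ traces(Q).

LTS(P): 11 reachable states
  u0 = rec X. b.(b.b.a.0 + b.a.X\{a}) :: =b=> u1
  u1 = b.b.a.0 + b.a.(rec X. b.(b.b.a.0 + b.a.X\{a}))\{a} :: =b=> u2, =b=> u3
  u2 = a.(rec X. b.(b.b.a.0 + b.a.X\{a}))\{a} :: =a=> u4
  u3 = b.a.0 :: =b=> u5
  u4 = (rec X. b.(b.b.a.0 + b.a.X\{a}))\{a} :: =b=> u6
  u5 = a.0 :: =a=> u7
  u6 = (b.b.a.0 + b.a.(rec X. b.(b.b.a.0 + b.a.X\{a}))\{a})\{a} :: =b=> u8, =b=> u9
  u7 = 0 :: deadlocked
  u8 = (a.(rec X. b.(b.b.a.0 + b.a.X\{a}))\{a})\{a} :: deadlocked
  u9 = (b.a.0)\{a} :: =b=> u10
  u10 = (a.0)\{a} :: deadlocked
LTS(Q): 9 reachable states
  v0 = rec X. b.(a.b.a.0 + b.a.X\{a}) :: =b=> v1
  v1 = a.b.a.0 + b.a.(rec X. b.(a.b.a.0 + b.a.X\{a}))\{a} :: =a=> v2, =b=> v3
  v2 = b.a.0 :: =b=> v4
  v3 = a.(rec X. b.(a.b.a.0 + b.a.X\{a}))\{a} :: =a=> v5
  v4 = a.0 :: =a=> v6
  v5 = (rec X. b.(a.b.a.0 + b.a.X\{a}))\{a} :: =b=> v7
  v6 = 0 :: deadlocked
  v7 = (a.b.a.0 + b.a.(rec X. b.(a.b.a.0 + b.a.X\{a}))\{a})\{a} :: =b=> v8
  v8 = (a.(rec X. b.(a.b.a.0 + b.a.X\{a}))\{a})\{a} :: deadlocked
Trace ⟨bbb⟩ through P, begin at {u0}:
  after b @ step 1: {u1}
  after b @ step 2: {u2, u3}
  after b @ step 3: {u5}
  P completes σ.
Trace ⟨bbb⟩ through Q, begin at {v0}:
  after b @ step 1: {v1}
  after b @ step 2: {v3}
  after b @ step 3: ∅ (Q stuck)

bbb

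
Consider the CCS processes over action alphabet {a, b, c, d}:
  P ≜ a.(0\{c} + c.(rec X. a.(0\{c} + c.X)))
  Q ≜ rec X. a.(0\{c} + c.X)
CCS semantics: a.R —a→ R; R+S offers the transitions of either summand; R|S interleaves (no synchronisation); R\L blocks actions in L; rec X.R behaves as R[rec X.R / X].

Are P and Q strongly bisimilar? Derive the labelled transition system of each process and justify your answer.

P's transition system — 3 states:
  s0 = a.(0\{c} + c.(rec X. a.(0\{c} + c.X))) ⊢ —a→ s1
  s1 = 0\{c} + c.(rec X. a.(0\{c} + c.X)) ⊢ —c→ s2
  s2 = rec X. a.(0\{c} + c.X) ⊢ —a→ s1
Q's transition system — 2 states:
  t0 = rec X. a.(0\{c} + c.X) ⊢ —a→ t1
  t1 = 0\{c} + c.(rec X. a.(0\{c} + c.X)) ⊢ —c→ t0
Coarsest stable partition (strong bisimilarity classes):
  B0 = {s0, s2, t0}
  B1 = {s1, t1}
s0 ∈ B0, t0 ∈ B0 → same block

YES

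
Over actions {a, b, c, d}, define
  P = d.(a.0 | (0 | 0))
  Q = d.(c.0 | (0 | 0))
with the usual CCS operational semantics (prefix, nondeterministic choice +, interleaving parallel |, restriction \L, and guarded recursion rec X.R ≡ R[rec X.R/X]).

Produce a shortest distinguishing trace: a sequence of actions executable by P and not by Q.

da

LTS(P): 3 reachable states
  m0 = d.(a.0 | (0 | 0)) has moves =d=> m1
  m1 = a.0 | (0 | 0) has moves =a=> m2
  m2 = 0 | (0 | 0) has moves deadlocked
LTS(Q): 3 reachable states
  n0 = d.(c.0 | (0 | 0)) has moves =d=> n1
  n1 = c.0 | (0 | 0) has moves =c=> n2
  n2 = 0 | (0 | 0) has moves deadlocked
Executing da from P (initial set {m0}):
  [1] d ⇒ {m1}
  [2] a ⇒ {m2}
  ✓ P
Executing da from Q (initial set {n0}):
  [1] d ⇒ {n1}
  [2] a ⇒ no successor for Q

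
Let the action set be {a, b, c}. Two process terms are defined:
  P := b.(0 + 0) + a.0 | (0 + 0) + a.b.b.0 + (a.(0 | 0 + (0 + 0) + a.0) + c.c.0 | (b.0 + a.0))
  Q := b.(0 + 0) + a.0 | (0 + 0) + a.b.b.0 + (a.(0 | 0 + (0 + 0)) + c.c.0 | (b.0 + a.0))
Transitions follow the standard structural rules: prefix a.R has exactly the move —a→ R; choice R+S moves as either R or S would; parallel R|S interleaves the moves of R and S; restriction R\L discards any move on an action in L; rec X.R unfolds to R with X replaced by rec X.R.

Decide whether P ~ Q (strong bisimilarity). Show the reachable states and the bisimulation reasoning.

P's transition system — 12 states:
  m0 = b.(0 + 0) + a.0 | (0 + 0) + a.b.b.0 + (a.(0 | 0 + (0 + 0) + a.0) + c.c.0 | (b.0 + a.0)) → —a→ m1, —a→ m2, —a→ m3, —a→ m4, —b→ m4, —b→ m5, —c→ m6
  m1 = 0 | (0 + 0) → deadlocked
  m2 = 0 | 0 + (0 + 0) + a.0 → —a→ m7
  m3 = b.b.0 → —b→ m8
  m4 = c.c.0 | 0 → —c→ m9
  m5 = 0 + 0 → deadlocked
  m6 = c.0 | (b.0 + a.0) → —a→ m9, —b→ m9, —c→ m10
  m7 = 0 → deadlocked
  m8 = b.0 → —b→ m7
  m9 = c.0 | 0 → —c→ m11
  m10 = 0 | (b.0 + a.0) → —a→ m11, —b→ m11
  m11 = 0 | 0 → deadlocked
Q's transition system — 12 states:
  n0 = b.(0 + 0) + a.0 | (0 + 0) + a.b.b.0 + (a.(0 | 0 + (0 + 0)) + c.c.0 | (b.0 + a.0)) → —a→ n1, —a→ n2, —a→ n3, —a→ n4, —b→ n4, —b→ n5, —c→ n6
  n1 = 0 | (0 + 0) → deadlocked
  n2 = 0 | 0 + (0 + 0) → deadlocked
  n3 = b.b.0 → —b→ n7
  n4 = c.c.0 | 0 → —c→ n8
  n5 = 0 + 0 → deadlocked
  n6 = c.0 | (b.0 + a.0) → —a→ n8, —b→ n8, —c→ n9
  n7 = b.0 → —b→ n10
  n8 = c.0 | 0 → —c→ n11
  n9 = 0 | (b.0 + a.0) → —a→ n11, —b→ n11
  n10 = 0 → deadlocked
  n11 = 0 | 0 → deadlocked
Bisimilarity quotient blocks:
  B0 = {m0}
  B1 = {m6, n6}
  B2 = {m10, n9}
  B3 = {m1, m11, m5, m7, n1, n10, n11, n2, n5}
  B4 = {m9, n8}
  B5 = {m2}
  B6 = {m4, n4}
  B7 = {m3, n3}
  B8 = {m8, n7}
  B9 = {n0}
m0 ∈ B0, n0 ∈ B9 → different blocks

P ≁ Q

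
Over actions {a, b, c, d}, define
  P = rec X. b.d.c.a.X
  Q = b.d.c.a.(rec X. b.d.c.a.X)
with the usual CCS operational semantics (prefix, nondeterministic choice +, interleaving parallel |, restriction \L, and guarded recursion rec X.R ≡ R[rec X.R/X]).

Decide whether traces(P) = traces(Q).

P's transition system — 4 states:
  p0 = rec X. b.d.c.a.X | —b→ p1
  p1 = d.c.a.(rec X. b.d.c.a.X) | —d→ p2
  p2 = c.a.(rec X. b.d.c.a.X) | —c→ p3
  p3 = a.(rec X. b.d.c.a.X) | —a→ p0
Q's transition system — 5 states:
  q0 = b.d.c.a.(rec X. b.d.c.a.X) | —b→ q1
  q1 = d.c.a.(rec X. b.d.c.a.X) | —d→ q2
  q2 = c.a.(rec X. b.d.c.a.X) | —c→ q3
  q3 = a.(rec X. b.d.c.a.X) | —a→ q4
  q4 = rec X. b.d.c.a.X | —b→ q1
Coarsest stable partition (strong bisimilarity classes):
  B0 = {p0, q0, q4}
  B1 = {p1, q1}
  B2 = {p2, q2}
  B3 = {p3, q3}
p0 ∈ B0, q0 ∈ B0 → same block
Bisimilar ⇒ trace-equivalent.

YES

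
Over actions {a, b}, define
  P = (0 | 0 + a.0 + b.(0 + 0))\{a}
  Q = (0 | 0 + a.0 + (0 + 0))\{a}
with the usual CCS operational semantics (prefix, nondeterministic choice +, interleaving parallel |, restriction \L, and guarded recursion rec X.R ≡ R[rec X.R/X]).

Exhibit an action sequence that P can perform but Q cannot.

b

LTS(P): 2 reachable states
  p0 = (0 | 0 + a.0 + b.(0 + 0))\{a} has moves —b→ p1
  p1 = (0 + 0)\{a} has moves ·
LTS(Q): 1 reachable states
  q0 = (0 | 0 + a.0 + (0 + 0))\{a} has moves ·
Run σ = ⟨b⟩ on P: start {p0}
  after b @ step 1: {p1}
  ✓ P
Run σ = ⟨b⟩ on Q: start {q0}
  after b @ step 1: ∅  — Q cannot continue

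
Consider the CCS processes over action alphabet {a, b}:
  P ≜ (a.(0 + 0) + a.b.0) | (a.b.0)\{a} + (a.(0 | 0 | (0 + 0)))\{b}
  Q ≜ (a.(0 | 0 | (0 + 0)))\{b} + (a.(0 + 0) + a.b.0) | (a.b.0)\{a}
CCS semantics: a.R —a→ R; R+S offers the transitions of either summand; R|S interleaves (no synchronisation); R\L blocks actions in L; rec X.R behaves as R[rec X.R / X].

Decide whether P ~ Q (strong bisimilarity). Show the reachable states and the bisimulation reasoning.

P's transition system — 5 states:
  m0 = (a.(0 + 0) + a.b.0) | (a.b.0)\{a} + (a.(0 | 0 | (0 + 0)))\{b} :: --a--▸ m1, --a--▸ m2, --a--▸ m3
  m1 = (0 + 0) | (a.b.0)\{a} :: deadlocked
  m2 = (0 | 0 | (0 + 0))\{b} :: deadlocked
  m3 = b.0 | (a.b.0)\{a} :: --b--▸ m4
  m4 = 0 | (a.b.0)\{a} :: deadlocked
Q's transition system — 5 states:
  n0 = (a.(0 | 0 | (0 + 0)))\{b} + (a.(0 + 0) + a.b.0) | (a.b.0)\{a} :: --a--▸ n1, --a--▸ n2, --a--▸ n3
  n1 = (0 + 0) | (a.b.0)\{a} :: deadlocked
  n2 = (0 | 0 | (0 + 0))\{b} :: deadlocked
  n3 = b.0 | (a.b.0)\{a} :: --b--▸ n4
  n4 = 0 | (a.b.0)\{a} :: deadlocked
Coarsest stable partition (strong bisimilarity classes):
  B0 = {m0, n0}
  B1 = {m1, m2, m4, n1, n2, n4}
  B2 = {m3, n3}
m0 ∈ B0, n0 ∈ B0 → same block

P ~ Q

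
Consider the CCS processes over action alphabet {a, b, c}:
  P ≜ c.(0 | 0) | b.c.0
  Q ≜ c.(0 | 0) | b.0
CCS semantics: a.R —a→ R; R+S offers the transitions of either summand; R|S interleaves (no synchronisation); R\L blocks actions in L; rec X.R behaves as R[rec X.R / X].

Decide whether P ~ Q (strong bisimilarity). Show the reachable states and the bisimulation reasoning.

P's transition system — 6 states:
  m0 = c.(0 | 0) | b.c.0 | -b-> m1, -c-> m2
  m1 = c.(0 | 0) | c.0 | -c-> m3, -c-> m4
  m2 = 0 | 0 | b.c.0 | -b-> m3
  m3 = 0 | 0 | c.0 | -c-> m5
  m4 = c.(0 | 0) | 0 | -c-> m5
  m5 = 0 | 0 | 0 | stopped
Q's transition system — 4 states:
  n0 = c.(0 | 0) | b.0 | -b-> n1, -c-> n2
  n1 = c.(0 | 0) | 0 | -c-> n3
  n2 = 0 | 0 | b.0 | -b-> n3
  n3 = 0 | 0 | 0 | stopped
Bisimilarity quotient blocks:
  B0 = {m0}
  B1 = {m2}
  B2 = {m3, m4, n1}
  B3 = {m5, n3}
  B4 = {m1}
  B5 = {n0}
  B6 = {n2}
m0 ∈ B0, n0 ∈ B5 → different blocks

NO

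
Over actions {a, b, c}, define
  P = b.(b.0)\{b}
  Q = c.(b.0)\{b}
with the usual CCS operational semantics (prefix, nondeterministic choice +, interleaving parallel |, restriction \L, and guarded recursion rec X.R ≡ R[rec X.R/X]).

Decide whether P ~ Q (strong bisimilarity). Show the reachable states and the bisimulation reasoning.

P's transition system — 2 states:
  s0 = b.(b.0)\{b} :: —b→ s1
  s1 = (b.0)\{b} :: (no moves)
Q's transition system — 2 states:
  t0 = c.(b.0)\{b} :: —c→ t1
  t1 = (b.0)\{b} :: (no moves)
Partition-refinement fixed point:
  B0 = {s0}
  B1 = {s1, t1}
  B2 = {t0}
s0 ∈ B0, t0 ∈ B2 → different blocks

NO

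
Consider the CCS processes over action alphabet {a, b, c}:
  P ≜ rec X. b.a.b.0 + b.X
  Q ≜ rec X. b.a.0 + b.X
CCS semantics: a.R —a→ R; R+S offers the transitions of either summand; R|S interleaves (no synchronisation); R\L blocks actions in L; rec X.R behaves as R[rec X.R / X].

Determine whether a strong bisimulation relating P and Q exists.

Reachable graph of P (4 states):
  s0 = rec X. b.a.b.0 + b.X → --b--▸ s0, --b--▸ s1
  s1 = a.b.0 → --a--▸ s2
  s2 = b.0 → --b--▸ s3
  s3 = 0 → stopped
Reachable graph of Q (3 states):
  t0 = rec X. b.a.0 + b.X → --b--▸ t0, --b--▸ t1
  t1 = a.0 → --a--▸ t2
  t2 = 0 → stopped
Bisimilarity quotient blocks:
  B0 = {s0}
  B1 = {s1}
  B2 = {s2}
  B3 = {s3, t2}
  B4 = {t0}
  B5 = {t1}
s0 ∈ B0, t0 ∈ B4 → different blocks

NO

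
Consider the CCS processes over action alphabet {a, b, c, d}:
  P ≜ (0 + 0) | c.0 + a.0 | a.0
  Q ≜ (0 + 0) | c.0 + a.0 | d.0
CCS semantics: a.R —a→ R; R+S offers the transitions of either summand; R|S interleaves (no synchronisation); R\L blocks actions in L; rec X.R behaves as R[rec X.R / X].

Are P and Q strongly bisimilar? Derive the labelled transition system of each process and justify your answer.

LTS(P): 5 reachable states
  s0 = (0 + 0) | c.0 + a.0 | a.0 → =a=> s1, =a=> s2, =c=> s3
  s1 = 0 | a.0 → =a=> s4
  s2 = a.0 | 0 → =a=> s4
  s3 = (0 + 0) | 0 → stopped
  s4 = 0 | 0 → stopped
LTS(Q): 5 reachable states
  t0 = (0 + 0) | c.0 + a.0 | d.0 → =a=> t1, =c=> t2, =d=> t3
  t1 = 0 | d.0 → =d=> t4
  t2 = (0 + 0) | 0 → stopped
  t3 = a.0 | 0 → =a=> t4
  t4 = 0 | 0 → stopped
Bisimilarity quotient blocks:
  B0 = {s0}
  B1 = {s3, s4, t2, t4}
  B2 = {s1, s2, t3}
  B3 = {t0}
  B4 = {t1}
s0 ∈ B0, t0 ∈ B3 → different blocks

NO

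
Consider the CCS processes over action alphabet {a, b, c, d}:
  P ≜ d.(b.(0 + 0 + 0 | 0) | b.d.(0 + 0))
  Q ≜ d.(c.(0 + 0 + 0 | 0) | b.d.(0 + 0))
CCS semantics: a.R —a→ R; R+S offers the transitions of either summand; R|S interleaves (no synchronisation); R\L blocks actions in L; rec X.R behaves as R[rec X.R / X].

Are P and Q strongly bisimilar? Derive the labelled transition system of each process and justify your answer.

P's transition system — 7 states:
  p0 = d.(b.(0 + 0 + 0 | 0) | b.d.(0 + 0)) | --d--▸ p1
  p1 = b.(0 + 0 + 0 | 0) | b.d.(0 + 0) | --b--▸ p2, --b--▸ p3
  p2 = (0 + 0 + 0 | 0) | b.d.(0 + 0) | --b--▸ p4
  p3 = b.(0 + 0 + 0 | 0) | d.(0 + 0) | --b--▸ p4, --d--▸ p5
  p4 = (0 + 0 + 0 | 0) | d.(0 + 0) | --d--▸ p6
  p5 = b.(0 + 0 + 0 | 0) | (0 + 0) | --b--▸ p6
  p6 = (0 + 0 + 0 | 0) | (0 + 0) | (no moves)
Q's transition system — 7 states:
  q0 = d.(c.(0 + 0 + 0 | 0) | b.d.(0 + 0)) | --d--▸ q1
  q1 = c.(0 + 0 + 0 | 0) | b.d.(0 + 0) | --b--▸ q2, --c--▸ q3
  q2 = c.(0 + 0 + 0 | 0) | d.(0 + 0) | --c--▸ q4, --d--▸ q5
  q3 = (0 + 0 + 0 | 0) | b.d.(0 + 0) | --b--▸ q4
  q4 = (0 + 0 + 0 | 0) | d.(0 + 0) | --d--▸ q6
  q5 = c.(0 + 0 + 0 | 0) | (0 + 0) | --c--▸ q6
  q6 = (0 + 0 + 0 | 0) | (0 + 0) | (no moves)
Partition-refinement fixed point:
  B0 = {p0}
  B1 = {p1}
  B2 = {p3}
  B3 = {p5}
  B4 = {p6, q6}
  B5 = {p4, q4}
  B6 = {p2, q3}
  B7 = {q0}
  B8 = {q1}
  B9 = {q2}
  B10 = {q5}
p0 ∈ B0, q0 ∈ B7 → different blocks

P ≁ Q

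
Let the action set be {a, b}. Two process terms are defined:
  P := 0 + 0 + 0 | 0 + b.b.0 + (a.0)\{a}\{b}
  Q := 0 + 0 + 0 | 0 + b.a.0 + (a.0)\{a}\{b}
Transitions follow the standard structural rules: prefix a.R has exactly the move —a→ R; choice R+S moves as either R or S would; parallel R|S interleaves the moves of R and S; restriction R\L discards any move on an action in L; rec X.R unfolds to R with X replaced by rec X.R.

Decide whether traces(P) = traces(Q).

trace-distinct — witness ⟨bb⟩

P's transition system — 3 states:
  u0 = 0 + 0 + 0 | 0 + b.b.0 + (a.0)\{a}\{b} ⊢ =b=> u1
  u1 = b.0 ⊢ =b=> u2
  u2 = 0 ⊢ ∅
Q's transition system — 3 states:
  v0 = 0 + 0 + 0 | 0 + b.a.0 + (a.0)\{a}\{b} ⊢ =b=> v1
  v1 = a.0 ⊢ =a=> v2
  v2 = 0 ⊢ ∅
Run σ = ⟨bb⟩ on P: start {u0}
  step 1 (b): {u1}
  step 2 (b): {u2}
  ✓ P
Run σ = ⟨bb⟩ on Q: start {v0}
  step 1 (b): {v1}
  step 2 (b): ∅ (Q stuck)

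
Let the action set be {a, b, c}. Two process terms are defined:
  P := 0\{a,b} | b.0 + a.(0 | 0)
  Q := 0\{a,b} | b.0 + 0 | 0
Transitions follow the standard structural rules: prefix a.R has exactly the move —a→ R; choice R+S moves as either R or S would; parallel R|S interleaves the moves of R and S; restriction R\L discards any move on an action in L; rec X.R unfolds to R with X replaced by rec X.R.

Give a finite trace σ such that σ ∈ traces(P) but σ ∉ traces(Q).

Reachable graph of P (3 states):
  p0 = 0\{a,b} | b.0 + a.(0 | 0) | ··a··> p1, ··b··> p2
  p1 = 0 | 0 | stopped
  p2 = 0\{a,b} | 0 | stopped
Reachable graph of Q (2 states):
  q0 = 0\{a,b} | b.0 + 0 | 0 | ··b··> q1
  q1 = 0\{a,b} | 0 | stopped
Executing a from P (initial set {p0}):
  step 1 (a): {p1}
  — P admits the full trace.
Executing a from Q (initial set {q0}):
  step 1 (a): no successor for Q

a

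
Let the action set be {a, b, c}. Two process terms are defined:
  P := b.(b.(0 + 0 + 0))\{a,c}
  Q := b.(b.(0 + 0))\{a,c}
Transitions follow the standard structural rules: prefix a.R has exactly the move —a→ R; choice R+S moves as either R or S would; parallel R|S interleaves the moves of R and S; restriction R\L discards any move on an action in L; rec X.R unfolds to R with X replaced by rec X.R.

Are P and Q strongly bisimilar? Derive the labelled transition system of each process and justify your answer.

bisimilar

P's transition system — 3 states:
  u0 = b.(b.(0 + 0 + 0))\{a,c} :: ··b··> u1
  u1 = (b.(0 + 0 + 0))\{a,c} :: ··b··> u2
  u2 = (0 + 0 + 0)\{a,c} :: stopped
Q's transition system — 3 states:
  v0 = b.(b.(0 + 0))\{a,c} :: ··b··> v1
  v1 = (b.(0 + 0))\{a,c} :: ··b··> v2
  v2 = (0 + 0)\{a,c} :: stopped
Coarsest stable partition (strong bisimilarity classes):
  B0 = {u0, v0}
  B1 = {u1, v1}
  B2 = {u2, v2}
u0 ∈ B0, v0 ∈ B0 → same block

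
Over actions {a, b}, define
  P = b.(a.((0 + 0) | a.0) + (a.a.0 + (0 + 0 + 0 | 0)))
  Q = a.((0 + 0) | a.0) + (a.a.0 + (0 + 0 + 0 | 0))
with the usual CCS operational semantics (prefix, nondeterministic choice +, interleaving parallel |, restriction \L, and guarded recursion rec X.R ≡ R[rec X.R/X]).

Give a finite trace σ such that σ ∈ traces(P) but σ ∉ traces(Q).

Reachable graph of P (6 states):
  u0 = b.(a.((0 + 0) | a.0) + (a.a.0 + (0 + 0 + 0 | 0))) :: --b--▸ u1
  u1 = a.((0 + 0) | a.0) + (a.a.0 + (0 + 0 + 0 | 0)) :: --a--▸ u2, --a--▸ u3
  u2 = (0 + 0) | a.0 :: --a--▸ u4
  u3 = a.0 :: --a--▸ u5
  u4 = (0 + 0) | 0 :: (no moves)
  u5 = 0 :: (no moves)
Reachable graph of Q (5 states):
  v0 = a.((0 + 0) | a.0) + (a.a.0 + (0 + 0 + 0 | 0)) :: --a--▸ v1, --a--▸ v2
  v1 = (0 + 0) | a.0 :: --a--▸ v3
  v2 = a.0 :: --a--▸ v4
  v3 = (0 + 0) | 0 :: (no moves)
  v4 = 0 :: (no moves)
Trace ⟨b⟩ through P, begin at {u0}:
  [1] b ⇒ {u1}
  — P admits the full trace.
Trace ⟨b⟩ through Q, begin at {v0}:
  [1] b ⇒ ∅ (Q stuck)

b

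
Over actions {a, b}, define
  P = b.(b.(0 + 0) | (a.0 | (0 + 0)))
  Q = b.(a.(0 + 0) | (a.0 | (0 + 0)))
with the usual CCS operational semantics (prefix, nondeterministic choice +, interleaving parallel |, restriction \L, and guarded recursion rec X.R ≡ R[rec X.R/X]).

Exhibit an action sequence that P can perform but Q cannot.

bb

P's transition system — 5 states:
  u0 = b.(b.(0 + 0) | (a.0 | (0 + 0))) ⊢ -b-> u1
  u1 = b.(0 + 0) | (a.0 | (0 + 0)) ⊢ -a-> u2, -b-> u3
  u2 = b.(0 + 0) | (0 | (0 + 0)) ⊢ -b-> u4
  u3 = (0 + 0) | (a.0 | (0 + 0)) ⊢ -a-> u4
  u4 = (0 + 0) | (0 | (0 + 0)) ⊢ ·
Q's transition system — 5 states:
  v0 = b.(a.(0 + 0) | (a.0 | (0 + 0))) ⊢ -b-> v1
  v1 = a.(0 + 0) | (a.0 | (0 + 0)) ⊢ -a-> v2, -a-> v3
  v2 = (0 + 0) | (a.0 | (0 + 0)) ⊢ -a-> v4
  v3 = a.(0 + 0) | (0 | (0 + 0)) ⊢ -a-> v4
  v4 = (0 + 0) | (0 | (0 + 0)) ⊢ ·
Trace ⟨bb⟩ through P, begin at {u0}:
  [1] b ⇒ {u1}
  [2] b ⇒ {u3}
  ✓ P
Trace ⟨bb⟩ through Q, begin at {v0}:
  [1] b ⇒ {v1}
  [2] b ⇒ no successor for Q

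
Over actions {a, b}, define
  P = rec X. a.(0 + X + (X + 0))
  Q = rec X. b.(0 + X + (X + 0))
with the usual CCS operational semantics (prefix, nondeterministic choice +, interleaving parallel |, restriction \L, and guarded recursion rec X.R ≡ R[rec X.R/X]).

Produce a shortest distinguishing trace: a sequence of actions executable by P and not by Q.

P's transition system — 2 states:
  m0 = rec X. a.(0 + X + (X + 0)) | ··a··> m1
  m1 = 0 + (rec X. a.(0 + X + (X + 0))) + ((rec X. a.(0 + X + (X + 0))) + 0) | ··a··> m1
Q's transition system — 2 states:
  n0 = rec X. b.(0 + X + (X + 0)) | ··b··> n1
  n1 = 0 + (rec X. b.(0 + X + (X + 0))) + ((rec X. b.(0 + X + (X + 0))) + 0) | ··b··> n1
Run σ = ⟨a⟩ on P: start {m0}
  [1] a ⇒ {m1}
  — P admits the full trace.
Run σ = ⟨a⟩ on Q: start {n0}
  [1] a ⇒ ∅  — Q cannot continue

a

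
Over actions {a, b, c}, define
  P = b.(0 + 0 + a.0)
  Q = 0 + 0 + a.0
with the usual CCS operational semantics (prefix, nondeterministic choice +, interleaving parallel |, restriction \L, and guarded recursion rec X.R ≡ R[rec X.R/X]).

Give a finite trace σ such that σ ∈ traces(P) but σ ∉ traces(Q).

b

P's transition system — 3 states:
  u0 = b.(0 + 0 + a.0) → --b--▸ u1
  u1 = 0 + 0 + a.0 → --a--▸ u2
  u2 = 0 → stopped
Q's transition system — 2 states:
  v0 = 0 + 0 + a.0 → --a--▸ v1
  v1 = 0 → stopped
Executing b from P (initial set {u0}):
  [1] b ⇒ {u1}
  — P admits the full trace.
Executing b from Q (initial set {v0}):
  [1] b ⇒ ∅  — Q cannot continue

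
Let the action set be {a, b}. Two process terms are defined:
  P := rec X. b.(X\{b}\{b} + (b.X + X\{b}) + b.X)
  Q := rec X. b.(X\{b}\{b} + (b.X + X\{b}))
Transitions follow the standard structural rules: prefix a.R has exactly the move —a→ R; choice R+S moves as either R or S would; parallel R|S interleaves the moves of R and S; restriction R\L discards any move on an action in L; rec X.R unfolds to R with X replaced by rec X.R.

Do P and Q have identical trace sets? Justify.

trace-equivalent

Reachable graph of P (2 states):
  u0 = rec X. b.(X\{b}\{b} + (b.X + X\{b}) + b.X) | -b-> u1
  u1 = (rec X. b.(X\{b}\{b} + (b.X + X\{b}) + b.X))\{b}\{b} + (b.(rec X. b.(X\{b}\{b} + (b.X + X\{b}) + b.X)) + (rec X. b.(X\{b}\{b} + (b.X + X\{b}) + b.X))\{b}) + b.(rec X. b.(X\{b}\{b} + (b.X + X\{b}) + b.X)) | -b-> u0
Reachable graph of Q (2 states):
  v0 = rec X. b.(X\{b}\{b} + (b.X + X\{b})) | -b-> v1
  v1 = (rec X. b.(X\{b}\{b} + (b.X + X\{b})))\{b}\{b} + (b.(rec X. b.(X\{b}\{b} + (b.X + X\{b}))) + (rec X. b.(X\{b}\{b} + (b.X + X\{b})))\{b}) | -b-> v0
Partition-refinement fixed point:
  B0 = {u0, u1, v0, v1}
u0 ∈ B0, v0 ∈ B0 → same block
Bisimilar ⇒ trace-equivalent.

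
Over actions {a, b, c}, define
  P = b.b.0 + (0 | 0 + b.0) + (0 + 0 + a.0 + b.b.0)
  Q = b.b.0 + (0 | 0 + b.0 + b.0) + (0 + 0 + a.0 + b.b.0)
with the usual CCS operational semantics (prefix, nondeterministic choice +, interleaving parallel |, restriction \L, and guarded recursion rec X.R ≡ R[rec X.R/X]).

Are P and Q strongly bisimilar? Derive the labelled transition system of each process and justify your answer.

P ~ Q

Reachable graph of P (3 states):
  p0 = b.b.0 + (0 | 0 + b.0) + (0 + 0 + a.0 + b.b.0) → —a→ p1, —b→ p1, —b→ p2
  p1 = 0 → ·
  p2 = b.0 → —b→ p1
Reachable graph of Q (3 states):
  q0 = b.b.0 + (0 | 0 + b.0 + b.0) + (0 + 0 + a.0 + b.b.0) → —a→ q1, —b→ q1, —b→ q2
  q1 = 0 → ·
  q2 = b.0 → —b→ q1
Coarsest stable partition (strong bisimilarity classes):
  B0 = {p0, q0}
  B1 = {p1, q1}
  B2 = {p2, q2}
p0 ∈ B0, q0 ∈ B0 → same block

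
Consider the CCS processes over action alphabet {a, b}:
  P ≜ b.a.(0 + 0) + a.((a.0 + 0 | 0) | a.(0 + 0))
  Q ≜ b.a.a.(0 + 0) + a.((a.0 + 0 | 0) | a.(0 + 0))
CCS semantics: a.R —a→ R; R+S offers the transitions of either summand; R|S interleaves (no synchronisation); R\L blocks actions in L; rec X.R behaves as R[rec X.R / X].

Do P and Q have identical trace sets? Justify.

traces(P) ≠ traces(Q) — witness ⟨baa⟩

P's transition system — 7 states:
  m0 = b.a.(0 + 0) + a.((a.0 + 0 | 0) | a.(0 + 0)) :: —a→ m1, —b→ m2
  m1 = (a.0 + 0 | 0) | a.(0 + 0) :: —a→ m3, —a→ m4
  m2 = a.(0 + 0) :: —a→ m5
  m3 = (a.0 + 0 | 0) | (0 + 0) :: —a→ m6
  m4 = 0 | a.(0 + 0) :: —a→ m6
  m5 = 0 + 0 :: (no moves)
  m6 = 0 | (0 + 0) :: (no moves)
Q's transition system — 8 states:
  n0 = b.a.a.(0 + 0) + a.((a.0 + 0 | 0) | a.(0 + 0)) :: —a→ n1, —b→ n2
  n1 = (a.0 + 0 | 0) | a.(0 + 0) :: —a→ n3, —a→ n4
  n2 = a.a.(0 + 0) :: —a→ n5
  n3 = (a.0 + 0 | 0) | (0 + 0) :: —a→ n6
  n4 = 0 | a.(0 + 0) :: —a→ n6
  n5 = a.(0 + 0) :: —a→ n7
  n6 = 0 | (0 + 0) :: (no moves)
  n7 = 0 + 0 :: (no moves)
Trace ⟨baa⟩ through Q, begin at {n0}:
  after b @ step 1: {n2}
  after a @ step 2: {n5}
  after a @ step 3: {n7}
  ✓ Q
Trace ⟨baa⟩ through P, begin at {m0}:
  after b @ step 1: {m2}
  after a @ step 2: {m5}
  after a @ step 3: no successor for P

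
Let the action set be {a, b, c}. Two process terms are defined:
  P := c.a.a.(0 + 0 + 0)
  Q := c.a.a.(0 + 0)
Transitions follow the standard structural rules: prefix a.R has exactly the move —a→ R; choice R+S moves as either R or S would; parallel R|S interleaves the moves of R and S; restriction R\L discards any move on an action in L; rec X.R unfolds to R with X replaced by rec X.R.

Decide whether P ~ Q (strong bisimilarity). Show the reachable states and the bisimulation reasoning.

P's transition system — 4 states:
  p0 = c.a.a.(0 + 0 + 0) :: --c--▸ p1
  p1 = a.a.(0 + 0 + 0) :: --a--▸ p2
  p2 = a.(0 + 0 + 0) :: --a--▸ p3
  p3 = 0 + 0 + 0 :: deadlocked
Q's transition system — 4 states:
  q0 = c.a.a.(0 + 0) :: --c--▸ q1
  q1 = a.a.(0 + 0) :: --a--▸ q2
  q2 = a.(0 + 0) :: --a--▸ q3
  q3 = 0 + 0 :: deadlocked
Partition-refinement fixed point:
  B0 = {p0, q0}
  B1 = {p1, q1}
  B2 = {p2, q2}
  B3 = {p3, q3}
p0 ∈ B0, q0 ∈ B0 → same block

P ~ Q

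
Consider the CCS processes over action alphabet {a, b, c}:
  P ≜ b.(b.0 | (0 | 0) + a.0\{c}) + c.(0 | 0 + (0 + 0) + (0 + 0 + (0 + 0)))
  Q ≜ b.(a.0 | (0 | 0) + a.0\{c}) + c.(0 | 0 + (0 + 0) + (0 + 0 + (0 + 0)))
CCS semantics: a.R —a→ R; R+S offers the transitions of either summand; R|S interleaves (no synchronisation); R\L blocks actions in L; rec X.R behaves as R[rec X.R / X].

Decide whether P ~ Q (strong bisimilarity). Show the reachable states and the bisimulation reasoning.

NO

Reachable graph of P (5 states):
  p0 = b.(b.0 | (0 | 0) + a.0\{c}) + c.(0 | 0 + (0 + 0) + (0 + 0 + (0 + 0))) has moves --b--▸ p1, --c--▸ p2
  p1 = b.0 | (0 | 0) + a.0\{c} has moves --a--▸ p3, --b--▸ p4
  p2 = 0 | 0 + (0 + 0) + (0 + 0 + (0 + 0)) has moves (no moves)
  p3 = 0\{c} has moves (no moves)
  p4 = 0 | (0 | 0) has moves (no moves)
Reachable graph of Q (5 states):
  q0 = b.(a.0 | (0 | 0) + a.0\{c}) + c.(0 | 0 + (0 + 0) + (0 + 0 + (0 + 0))) has moves --b--▸ q1, --c--▸ q2
  q1 = a.0 | (0 | 0) + a.0\{c} has moves --a--▸ q3, --a--▸ q4
  q2 = 0 | 0 + (0 + 0) + (0 + 0 + (0 + 0)) has moves (no moves)
  q3 = 0 | (0 | 0) has moves (no moves)
  q4 = 0\{c} has moves (no moves)
Coarsest stable partition (strong bisimilarity classes):
  B0 = {p0}
  B1 = {p1}
  B2 = {p2, p3, p4, q2, q3, q4}
  B3 = {q0}
  B4 = {q1}
p0 ∈ B0, q0 ∈ B3 → different blocks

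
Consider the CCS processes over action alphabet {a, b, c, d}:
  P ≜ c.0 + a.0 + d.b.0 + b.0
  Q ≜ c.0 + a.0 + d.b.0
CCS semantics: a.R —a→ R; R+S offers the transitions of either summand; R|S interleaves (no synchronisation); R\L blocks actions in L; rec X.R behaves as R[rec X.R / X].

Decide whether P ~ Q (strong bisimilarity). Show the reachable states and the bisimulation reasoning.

LTS(P): 3 reachable states
  p0 = c.0 + a.0 + d.b.0 + b.0 :: ··a··> p1, ··b··> p1, ··c··> p1, ··d··> p2
  p1 = 0 :: deadlocked
  p2 = b.0 :: ··b··> p1
LTS(Q): 3 reachable states
  q0 = c.0 + a.0 + d.b.0 :: ··a··> q1, ··c··> q1, ··d··> q2
  q1 = 0 :: deadlocked
  q2 = b.0 :: ··b··> q1
Bisimilarity quotient blocks:
  B0 = {p0}
  B1 = {p1, q1}
  B2 = {p2, q2}
  B3 = {q0}
p0 ∈ B0, q0 ∈ B3 → different blocks

P ≁ Q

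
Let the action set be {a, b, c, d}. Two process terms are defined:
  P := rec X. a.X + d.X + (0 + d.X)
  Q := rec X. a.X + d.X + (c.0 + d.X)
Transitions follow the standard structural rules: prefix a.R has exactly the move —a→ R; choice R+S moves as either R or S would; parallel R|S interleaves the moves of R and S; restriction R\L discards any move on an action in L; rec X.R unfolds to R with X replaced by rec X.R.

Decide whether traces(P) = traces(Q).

P's transition system — 1 states:
  p0 = rec X. a.X + d.X + (0 + d.X) :: -a-> p0, -d-> p0
Q's transition system — 2 states:
  q0 = rec X. a.X + d.X + (c.0 + d.X) :: -a-> q0, -c-> q1, -d-> q0
  q1 = 0 :: deadlocked
Trace ⟨c⟩ through Q, begin at {q0}:
  [1] c ⇒ {q1}
  ✓ Q
Trace ⟨c⟩ through P, begin at {p0}:
  [1] c ⇒ no successor for P

NO — witness ⟨c⟩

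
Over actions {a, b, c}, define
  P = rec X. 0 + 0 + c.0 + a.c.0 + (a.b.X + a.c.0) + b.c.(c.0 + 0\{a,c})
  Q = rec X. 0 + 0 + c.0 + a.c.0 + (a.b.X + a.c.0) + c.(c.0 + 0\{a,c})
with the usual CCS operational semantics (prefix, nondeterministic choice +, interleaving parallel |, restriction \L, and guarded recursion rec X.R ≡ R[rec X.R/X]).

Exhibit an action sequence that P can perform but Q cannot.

P's transition system — 6 states:
  m0 = rec X. 0 + 0 + c.0 + a.c.0 + (a.b.X + a.c.0) + b.c.(c.0 + 0\{a,c}) → —a→ m1, —a→ m2, —b→ m3, —c→ m4
  m1 = b.(rec X. 0 + 0 + c.0 + a.c.0 + (a.b.X + a.c.0) + b.c.(c.0 + 0\{a,c})) → —b→ m0
  m2 = c.0 → —c→ m4
  m3 = c.(c.0 + 0\{a,c}) → —c→ m5
  m4 = 0 → (no moves)
  m5 = c.0 + 0\{a,c} → —c→ m4
Q's transition system — 5 states:
  n0 = rec X. 0 + 0 + c.0 + a.c.0 + (a.b.X + a.c.0) + c.(c.0 + 0\{a,c}) → —a→ n1, —a→ n2, —c→ n3, —c→ n4
  n1 = b.(rec X. 0 + 0 + c.0 + a.c.0 + (a.b.X + a.c.0) + c.(c.0 + 0\{a,c})) → —b→ n0
  n2 = c.0 → —c→ n3
  n3 = 0 → (no moves)
  n4 = c.0 + 0\{a,c} → —c→ n3
Executing b from P (initial set {m0}):
  [1] b ⇒ {m3}
  ✓ P
Executing b from Q (initial set {n0}):
  [1] b ⇒ no successor for Q

b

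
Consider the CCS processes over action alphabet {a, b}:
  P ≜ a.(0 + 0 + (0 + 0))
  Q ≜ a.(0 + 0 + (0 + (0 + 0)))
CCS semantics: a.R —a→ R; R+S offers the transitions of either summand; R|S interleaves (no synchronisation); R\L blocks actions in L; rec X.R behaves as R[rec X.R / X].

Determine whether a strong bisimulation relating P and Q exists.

YES

LTS(P): 2 reachable states
  u0 = a.(0 + 0 + (0 + 0)) | --a--▸ u1
  u1 = 0 + 0 + (0 + 0) | deadlocked
LTS(Q): 2 reachable states
  v0 = a.(0 + 0 + (0 + (0 + 0))) | --a--▸ v1
  v1 = 0 + 0 + (0 + (0 + 0)) | deadlocked
Bisimilarity quotient blocks:
  B0 = {u0, v0}
  B1 = {u1, v1}
u0 ∈ B0, v0 ∈ B0 → same block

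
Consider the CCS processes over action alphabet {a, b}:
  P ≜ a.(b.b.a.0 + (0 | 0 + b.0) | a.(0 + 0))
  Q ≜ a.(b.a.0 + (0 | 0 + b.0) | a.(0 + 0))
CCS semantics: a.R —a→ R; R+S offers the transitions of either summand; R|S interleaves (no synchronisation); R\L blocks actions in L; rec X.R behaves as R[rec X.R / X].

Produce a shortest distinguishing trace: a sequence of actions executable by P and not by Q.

abb

P's transition system — 8 states:
  m0 = a.(b.b.a.0 + (0 | 0 + b.0) | a.(0 + 0)) :: --a--▸ m1
  m1 = b.b.a.0 + (0 | 0 + b.0) | a.(0 + 0) :: --a--▸ m2, --b--▸ m3, --b--▸ m4
  m2 = (0 | 0 + b.0) | (0 + 0) :: --b--▸ m5
  m3 = 0 | a.(0 + 0) :: --a--▸ m5
  m4 = b.a.0 :: --b--▸ m6
  m5 = 0 | (0 + 0) :: (no moves)
  m6 = a.0 :: --a--▸ m7
  m7 = 0 :: (no moves)
Q's transition system — 7 states:
  n0 = a.(b.a.0 + (0 | 0 + b.0) | a.(0 + 0)) :: --a--▸ n1
  n1 = b.a.0 + (0 | 0 + b.0) | a.(0 + 0) :: --a--▸ n2, --b--▸ n3, --b--▸ n4
  n2 = (0 | 0 + b.0) | (0 + 0) :: --b--▸ n5
  n3 = 0 | a.(0 + 0) :: --a--▸ n5
  n4 = a.0 :: --a--▸ n6
  n5 = 0 | (0 + 0) :: (no moves)
  n6 = 0 :: (no moves)
Run σ = ⟨abb⟩ on P: start {m0}
  step 1 (a): {m1}
  step 2 (b): {m3, m4}
  step 3 (b): {m6}
  ✓ P
Run σ = ⟨abb⟩ on Q: start {n0}
  step 1 (a): {n1}
  step 2 (b): {n3, n4}
  step 3 (b): ∅  — Q cannot continue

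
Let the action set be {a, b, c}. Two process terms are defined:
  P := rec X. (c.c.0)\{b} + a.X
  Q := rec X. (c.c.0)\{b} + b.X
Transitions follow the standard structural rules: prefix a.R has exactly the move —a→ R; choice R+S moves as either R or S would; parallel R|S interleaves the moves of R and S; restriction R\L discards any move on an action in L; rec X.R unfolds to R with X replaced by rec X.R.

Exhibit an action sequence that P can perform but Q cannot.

LTS(P): 3 reachable states
  u0 = rec X. (c.c.0)\{b} + a.X :: --a--▸ u0, --c--▸ u1
  u1 = (c.0)\{b} :: --c--▸ u2
  u2 = 0\{b} :: deadlocked
LTS(Q): 3 reachable states
  v0 = rec X. (c.c.0)\{b} + b.X :: --b--▸ v0, --c--▸ v1
  v1 = (c.0)\{b} :: --c--▸ v2
  v2 = 0\{b} :: deadlocked
Trace ⟨a⟩ through P, begin at {u0}:
  after a @ step 1: {u0}
  P completes σ.
Trace ⟨a⟩ through Q, begin at {v0}:
  after a @ step 1: ∅ (Q stuck)

a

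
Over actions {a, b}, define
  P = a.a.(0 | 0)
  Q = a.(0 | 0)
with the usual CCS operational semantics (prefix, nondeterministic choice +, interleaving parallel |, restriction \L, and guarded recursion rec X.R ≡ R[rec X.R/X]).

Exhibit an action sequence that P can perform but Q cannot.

P's transition system — 3 states:
  s0 = a.a.(0 | 0) ⊢ --a--▸ s1
  s1 = a.(0 | 0) ⊢ --a--▸ s2
  s2 = 0 | 0 ⊢ stopped
Q's transition system — 2 states:
  t0 = a.(0 | 0) ⊢ --a--▸ t1
  t1 = 0 | 0 ⊢ stopped
Executing aa from P (initial set {s0}):
  after a @ step 1: {s1}
  after a @ step 2: {s2}
  ✓ P
Executing aa from Q (initial set {t0}):
  after a @ step 1: {t1}
  after a @ step 2: no successor for Q

aa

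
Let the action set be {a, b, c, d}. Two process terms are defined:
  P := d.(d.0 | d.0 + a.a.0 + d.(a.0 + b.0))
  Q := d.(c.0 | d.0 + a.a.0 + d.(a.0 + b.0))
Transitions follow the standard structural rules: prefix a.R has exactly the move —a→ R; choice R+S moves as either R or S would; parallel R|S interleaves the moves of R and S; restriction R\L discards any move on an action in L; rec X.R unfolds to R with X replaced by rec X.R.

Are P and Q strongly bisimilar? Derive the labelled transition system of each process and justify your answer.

NO

P's transition system — 8 states:
  p0 = d.(d.0 | d.0 + a.a.0 + d.(a.0 + b.0)) → -d-> p1
  p1 = d.0 | d.0 + a.a.0 + d.(a.0 + b.0) → -a-> p2, -d-> p3, -d-> p4, -d-> p5
  p2 = a.0 → -a-> p6
  p3 = 0 | d.0 → -d-> p7
  p4 = a.0 + b.0 → -a-> p6, -b-> p6
  p5 = d.0 | 0 → -d-> p7
  p6 = 0 → (no moves)
  p7 = 0 | 0 → (no moves)
Q's transition system — 8 states:
  q0 = d.(c.0 | d.0 + a.a.0 + d.(a.0 + b.0)) → -d-> q1
  q1 = c.0 | d.0 + a.a.0 + d.(a.0 + b.0) → -a-> q2, -c-> q3, -d-> q4, -d-> q5
  q2 = a.0 → -a-> q6
  q3 = 0 | d.0 → -d-> q7
  q4 = a.0 + b.0 → -a-> q6, -b-> q6
  q5 = c.0 | 0 → -c-> q7
  q6 = 0 → (no moves)
  q7 = 0 | 0 → (no moves)
Bisimilarity quotient blocks:
  B0 = {p0}
  B1 = {p1}
  B2 = {p3, p5, q3}
  B3 = {p6, p7, q6, q7}
  B4 = {p4, q4}
  B5 = {p2, q2}
  B6 = {q0}
  B7 = {q1}
  B8 = {q5}
p0 ∈ B0, q0 ∈ B6 → different blocks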